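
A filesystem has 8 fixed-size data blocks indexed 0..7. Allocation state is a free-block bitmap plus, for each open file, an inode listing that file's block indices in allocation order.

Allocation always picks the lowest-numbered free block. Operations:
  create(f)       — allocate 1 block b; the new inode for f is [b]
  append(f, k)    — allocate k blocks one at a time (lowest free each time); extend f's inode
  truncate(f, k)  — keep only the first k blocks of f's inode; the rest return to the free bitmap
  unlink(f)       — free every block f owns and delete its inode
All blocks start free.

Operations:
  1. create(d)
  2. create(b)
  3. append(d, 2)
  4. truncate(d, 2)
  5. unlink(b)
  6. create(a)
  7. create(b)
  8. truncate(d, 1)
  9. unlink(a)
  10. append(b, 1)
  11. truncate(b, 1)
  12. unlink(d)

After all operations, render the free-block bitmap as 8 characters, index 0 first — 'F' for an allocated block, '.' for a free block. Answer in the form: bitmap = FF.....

bitmap = ...F....

[1] create(d) — d=0 (map F.......)
[2] create(b) — b=1 d=0 (map FF......)
[3] append(d, 2) — b=1 d=0,2,3 (map FFFF....)
[4] truncate(d, 2) — b=1 d=0,2 (map FFF.....)
[5] unlink(b) — d=0,2 (map F.F.....)
[6] create(a) — a=1 d=0,2 (map FFF.....)
[7] create(b) — a=1 b=3 d=0,2 (map FFFF....)
[8] truncate(d, 1) — a=1 b=3 d=0 (map FF.F....)
[9] unlink(a) — b=3 d=0 (map F..F....)
[10] append(b, 1) — b=3,1 d=0 (map FF.F....)
[11] truncate(b, 1) — b=3 d=0 (map F..F....)
[12] unlink(d) — b=3 (map ...F....)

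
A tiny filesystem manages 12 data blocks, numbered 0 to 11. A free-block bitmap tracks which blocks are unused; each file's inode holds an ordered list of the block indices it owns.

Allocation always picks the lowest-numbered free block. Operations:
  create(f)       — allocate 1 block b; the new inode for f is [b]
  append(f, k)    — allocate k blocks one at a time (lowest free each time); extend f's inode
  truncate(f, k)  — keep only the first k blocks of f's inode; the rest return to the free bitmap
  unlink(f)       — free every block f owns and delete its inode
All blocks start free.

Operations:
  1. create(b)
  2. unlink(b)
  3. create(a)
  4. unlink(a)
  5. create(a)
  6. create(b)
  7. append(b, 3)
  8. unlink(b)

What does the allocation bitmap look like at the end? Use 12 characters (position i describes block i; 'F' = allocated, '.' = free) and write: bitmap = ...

bitmap = F...........

create(b): bitmap=F........... | b=[0]
unlink(b): bitmap=............ | 
create(a): bitmap=F........... | a=[0]
unlink(a): bitmap=............ | 
create(a): bitmap=F........... | a=[0]
create(b): bitmap=FF.......... | a=[0] b=[1]
append(b, 3): bitmap=FFFFF....... | a=[0] b=[1, 2, 3, 4]
unlink(b): bitmap=F........... | a=[0]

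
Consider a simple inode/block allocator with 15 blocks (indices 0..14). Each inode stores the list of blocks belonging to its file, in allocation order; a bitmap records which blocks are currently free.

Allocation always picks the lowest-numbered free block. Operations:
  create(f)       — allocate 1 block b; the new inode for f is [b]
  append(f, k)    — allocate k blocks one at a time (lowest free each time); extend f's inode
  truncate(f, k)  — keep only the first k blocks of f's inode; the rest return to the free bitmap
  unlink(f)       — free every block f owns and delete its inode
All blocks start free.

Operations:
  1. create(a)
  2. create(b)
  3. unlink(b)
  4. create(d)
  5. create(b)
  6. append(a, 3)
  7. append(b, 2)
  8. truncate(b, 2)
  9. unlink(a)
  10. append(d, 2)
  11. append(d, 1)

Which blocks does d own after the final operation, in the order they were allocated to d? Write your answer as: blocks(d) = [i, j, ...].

  1. create(a)  ⇒  F..............  {a→[0]}
  2. create(b)  ⇒  FF.............  {a→[0]; b→[1]}
  3. unlink(b)  ⇒  F..............  {a→[0]}
  4. create(d)  ⇒  FF.............  {a→[0]; d→[1]}
  5. create(b)  ⇒  FFF............  {a→[0]; b→[2]; d→[1]}
  6. append(a, 3)  ⇒  FFFFFF.........  {a→[0, 3, 4, 5]; b→[2]; d→[1]}
  7. append(b, 2)  ⇒  FFFFFFFF.......  {a→[0, 3, 4, 5]; b→[2, 6, 7]; d→[1]}
  8. truncate(b, 2)  ⇒  FFFFFFF........  {a→[0, 3, 4, 5]; b→[2, 6]; d→[1]}
  9. unlink(a)  ⇒  .FF...F........  {b→[2, 6]; d→[1]}
  10. append(d, 2)  ⇒  FFFF..F........  {b→[2, 6]; d→[1, 0, 3]}
  11. append(d, 1)  ⇒  FFFFF.F........  {b→[2, 6]; d→[1, 0, 3, 4]}

blocks(d) = [1, 0, 3, 4]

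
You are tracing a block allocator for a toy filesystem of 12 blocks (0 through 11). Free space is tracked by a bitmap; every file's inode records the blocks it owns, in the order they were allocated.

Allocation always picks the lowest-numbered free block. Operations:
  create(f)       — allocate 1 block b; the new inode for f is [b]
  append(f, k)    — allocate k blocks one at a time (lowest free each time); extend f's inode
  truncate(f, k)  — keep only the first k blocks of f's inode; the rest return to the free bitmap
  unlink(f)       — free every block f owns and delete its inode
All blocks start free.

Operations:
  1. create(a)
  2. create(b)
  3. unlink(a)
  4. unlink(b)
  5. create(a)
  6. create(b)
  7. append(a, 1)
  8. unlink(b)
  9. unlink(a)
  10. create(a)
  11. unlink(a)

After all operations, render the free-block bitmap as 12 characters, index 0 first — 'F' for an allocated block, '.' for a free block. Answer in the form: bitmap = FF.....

bitmap = ............

  1. create(a)  ⇒  F...........  {a→[0]}
  2. create(b)  ⇒  FF..........  {a→[0]; b→[1]}
  3. unlink(a)  ⇒  .F..........  {b→[1]}
  4. unlink(b)  ⇒  ............  {}
  5. create(a)  ⇒  F...........  {a→[0]}
  6. create(b)  ⇒  FF..........  {a→[0]; b→[1]}
  7. append(a, 1)  ⇒  FFF.........  {a→[0, 2]; b→[1]}
  8. unlink(b)  ⇒  F.F.........  {a→[0, 2]}
  9. unlink(a)  ⇒  ............  {}
  10. create(a)  ⇒  F...........  {a→[0]}
  11. unlink(a)  ⇒  ............  {}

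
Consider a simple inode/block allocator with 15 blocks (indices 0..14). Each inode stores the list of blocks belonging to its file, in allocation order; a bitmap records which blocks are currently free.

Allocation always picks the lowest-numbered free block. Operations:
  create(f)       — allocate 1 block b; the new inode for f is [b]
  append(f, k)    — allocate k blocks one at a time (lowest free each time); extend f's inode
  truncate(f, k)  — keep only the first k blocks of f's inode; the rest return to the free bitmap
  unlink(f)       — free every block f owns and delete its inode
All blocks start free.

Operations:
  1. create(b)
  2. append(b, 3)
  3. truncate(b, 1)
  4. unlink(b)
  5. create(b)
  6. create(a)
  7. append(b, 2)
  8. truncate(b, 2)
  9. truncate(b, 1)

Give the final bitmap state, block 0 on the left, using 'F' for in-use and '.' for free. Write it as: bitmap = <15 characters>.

create(b): bitmap=F.............. | b=[0]
append(b, 3): bitmap=FFFF........... | b=[0, 1, 2, 3]
truncate(b, 1): bitmap=F.............. | b=[0]
unlink(b): bitmap=............... | 
create(b): bitmap=F.............. | b=[0]
create(a): bitmap=FF............. | a=[1] b=[0]
append(b, 2): bitmap=FFFF........... | a=[1] b=[0, 2, 3]
truncate(b, 2): bitmap=FFF............ | a=[1] b=[0, 2]
truncate(b, 1): bitmap=FF............. | a=[1] b=[0]

bitmap = FF.............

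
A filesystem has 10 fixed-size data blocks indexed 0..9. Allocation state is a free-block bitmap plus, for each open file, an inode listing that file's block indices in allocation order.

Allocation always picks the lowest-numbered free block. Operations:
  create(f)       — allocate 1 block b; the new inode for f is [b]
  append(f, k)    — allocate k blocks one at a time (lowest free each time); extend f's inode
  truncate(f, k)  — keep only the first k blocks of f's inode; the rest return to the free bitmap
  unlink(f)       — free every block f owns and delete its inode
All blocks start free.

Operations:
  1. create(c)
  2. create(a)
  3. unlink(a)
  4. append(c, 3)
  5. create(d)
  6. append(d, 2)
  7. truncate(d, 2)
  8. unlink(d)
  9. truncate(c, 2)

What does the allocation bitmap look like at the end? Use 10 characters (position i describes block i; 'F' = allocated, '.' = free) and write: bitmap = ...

bitmap = FF........

  1. create(c)  ⇒  F.........  {c→[0]}
  2. create(a)  ⇒  FF........  {a→[1]; c→[0]}
  3. unlink(a)  ⇒  F.........  {c→[0]}
  4. append(c, 3)  ⇒  FFFF......  {c→[0, 1, 2, 3]}
  5. create(d)  ⇒  FFFFF.....  {c→[0, 1, 2, 3]; d→[4]}
  6. append(d, 2)  ⇒  FFFFFFF...  {c→[0, 1, 2, 3]; d→[4, 5, 6]}
  7. truncate(d, 2)  ⇒  FFFFFF....  {c→[0, 1, 2, 3]; d→[4, 5]}
  8. unlink(d)  ⇒  FFFF......  {c→[0, 1, 2, 3]}
  9. truncate(c, 2)  ⇒  FF........  {c→[0, 1]}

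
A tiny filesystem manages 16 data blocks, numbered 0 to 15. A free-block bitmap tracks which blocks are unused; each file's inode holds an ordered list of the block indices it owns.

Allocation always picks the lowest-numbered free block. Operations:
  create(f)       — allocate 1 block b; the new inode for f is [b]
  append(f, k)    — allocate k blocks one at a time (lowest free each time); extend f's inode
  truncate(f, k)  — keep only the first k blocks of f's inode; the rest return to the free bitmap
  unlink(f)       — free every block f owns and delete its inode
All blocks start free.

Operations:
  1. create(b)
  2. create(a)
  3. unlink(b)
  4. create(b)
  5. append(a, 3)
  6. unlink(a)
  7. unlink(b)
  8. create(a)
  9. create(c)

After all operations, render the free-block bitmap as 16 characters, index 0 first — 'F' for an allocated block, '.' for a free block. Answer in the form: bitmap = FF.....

  1. create(b)  ⇒  F...............  {b→[0]}
  2. create(a)  ⇒  FF..............  {a→[1]; b→[0]}
  3. unlink(b)  ⇒  .F..............  {a→[1]}
  4. create(b)  ⇒  FF..............  {a→[1]; b→[0]}
  5. append(a, 3)  ⇒  FFFFF...........  {a→[1, 2, 3, 4]; b→[0]}
  6. unlink(a)  ⇒  F...............  {b→[0]}
  7. unlink(b)  ⇒  ................  {}
  8. create(a)  ⇒  F...............  {a→[0]}
  9. create(c)  ⇒  FF..............  {a→[0]; c→[1]}

bitmap = FF..............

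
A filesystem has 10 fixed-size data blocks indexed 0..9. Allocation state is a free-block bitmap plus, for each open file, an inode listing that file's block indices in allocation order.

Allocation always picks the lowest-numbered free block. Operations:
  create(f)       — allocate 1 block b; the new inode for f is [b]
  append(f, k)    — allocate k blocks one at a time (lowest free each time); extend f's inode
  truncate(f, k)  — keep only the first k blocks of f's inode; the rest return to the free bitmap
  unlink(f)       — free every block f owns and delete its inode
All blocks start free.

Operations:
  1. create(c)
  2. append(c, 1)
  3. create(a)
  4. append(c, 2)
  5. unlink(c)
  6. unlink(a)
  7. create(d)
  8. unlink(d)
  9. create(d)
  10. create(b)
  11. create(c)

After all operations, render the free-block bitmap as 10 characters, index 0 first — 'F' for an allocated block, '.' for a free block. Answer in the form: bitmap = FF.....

create(c): bitmap=F......... | c=[0]
append(c, 1): bitmap=FF........ | c=[0, 1]
create(a): bitmap=FFF....... | a=[2] c=[0, 1]
append(c, 2): bitmap=FFFFF..... | a=[2] c=[0, 1, 3, 4]
unlink(c): bitmap=..F....... | a=[2]
unlink(a): bitmap=.......... | 
create(d): bitmap=F......... | d=[0]
unlink(d): bitmap=.......... | 
create(d): bitmap=F......... | d=[0]
create(b): bitmap=FF........ | b=[1] d=[0]
create(c): bitmap=FFF....... | b=[1] c=[2] d=[0]

bitmap = FFF.......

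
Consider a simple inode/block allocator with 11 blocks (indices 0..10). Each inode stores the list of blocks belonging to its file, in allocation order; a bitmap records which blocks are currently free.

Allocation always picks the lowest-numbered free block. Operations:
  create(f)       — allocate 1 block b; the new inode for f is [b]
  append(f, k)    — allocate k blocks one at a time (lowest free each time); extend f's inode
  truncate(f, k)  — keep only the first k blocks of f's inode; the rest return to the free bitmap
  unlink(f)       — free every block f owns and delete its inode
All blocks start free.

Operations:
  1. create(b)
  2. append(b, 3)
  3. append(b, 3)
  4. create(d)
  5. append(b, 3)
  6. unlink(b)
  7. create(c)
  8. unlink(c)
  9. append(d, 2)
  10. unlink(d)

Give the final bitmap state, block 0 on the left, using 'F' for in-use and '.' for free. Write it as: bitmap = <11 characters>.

bitmap = ...........

create(b): bitmap=F.......... | b=[0]
append(b, 3): bitmap=FFFF....... | b=[0, 1, 2, 3]
append(b, 3): bitmap=FFFFFFF.... | b=[0, 1, 2, 3, 4, 5, 6]
create(d): bitmap=FFFFFFFF... | b=[0, 1, 2, 3, 4, 5, 6] d=[7]
append(b, 3): bitmap=FFFFFFFFFFF | b=[0, 1, 2, 3, 4, 5, 6, 8, 9, 10] d=[7]
unlink(b): bitmap=.......F... | d=[7]
create(c): bitmap=F......F... | c=[0] d=[7]
unlink(c): bitmap=.......F... | d=[7]
append(d, 2): bitmap=FF.....F... | d=[7, 0, 1]
unlink(d): bitmap=........... | 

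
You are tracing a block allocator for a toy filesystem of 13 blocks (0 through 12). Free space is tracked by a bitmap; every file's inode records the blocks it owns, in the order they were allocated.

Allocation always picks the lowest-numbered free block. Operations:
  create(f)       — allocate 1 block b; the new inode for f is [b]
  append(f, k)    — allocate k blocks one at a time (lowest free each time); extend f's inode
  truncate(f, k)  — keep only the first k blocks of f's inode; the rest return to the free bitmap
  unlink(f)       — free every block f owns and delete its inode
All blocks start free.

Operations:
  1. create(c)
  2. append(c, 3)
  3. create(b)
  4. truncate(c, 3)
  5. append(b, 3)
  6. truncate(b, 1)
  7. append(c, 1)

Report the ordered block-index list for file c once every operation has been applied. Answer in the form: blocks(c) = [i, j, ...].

  1. create(c)  ⇒  F............  {c→[0]}
  2. append(c, 3)  ⇒  FFFF.........  {c→[0, 1, 2, 3]}
  3. create(b)  ⇒  FFFFF........  {b→[4]; c→[0, 1, 2, 3]}
  4. truncate(c, 3)  ⇒  FFF.F........  {b→[4]; c→[0, 1, 2]}
  5. append(b, 3)  ⇒  FFFFFFF......  {b→[4, 3, 5, 6]; c→[0, 1, 2]}
  6. truncate(b, 1)  ⇒  FFF.F........  {b→[4]; c→[0, 1, 2]}
  7. append(c, 1)  ⇒  FFFFF........  {b→[4]; c→[0, 1, 2, 3]}

blocks(c) = [0, 1, 2, 3]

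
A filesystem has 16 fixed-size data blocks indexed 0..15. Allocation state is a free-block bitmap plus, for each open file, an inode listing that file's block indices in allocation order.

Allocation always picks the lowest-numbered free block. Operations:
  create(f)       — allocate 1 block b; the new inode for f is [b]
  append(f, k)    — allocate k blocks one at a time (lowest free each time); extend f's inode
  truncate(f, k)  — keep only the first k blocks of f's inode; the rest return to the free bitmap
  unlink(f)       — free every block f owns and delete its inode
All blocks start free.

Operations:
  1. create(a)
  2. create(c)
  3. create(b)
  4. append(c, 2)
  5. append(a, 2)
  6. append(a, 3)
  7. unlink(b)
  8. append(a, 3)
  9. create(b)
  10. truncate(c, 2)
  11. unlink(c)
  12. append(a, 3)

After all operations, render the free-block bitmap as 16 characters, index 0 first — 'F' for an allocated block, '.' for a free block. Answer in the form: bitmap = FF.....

bitmap = FFFFFFFFFFFFF...

  1. create(a)  ⇒  F...............  {a→[0]}
  2. create(c)  ⇒  FF..............  {a→[0]; c→[1]}
  3. create(b)  ⇒  FFF.............  {a→[0]; b→[2]; c→[1]}
  4. append(c, 2)  ⇒  FFFFF...........  {a→[0]; b→[2]; c→[1, 3, 4]}
  5. append(a, 2)  ⇒  FFFFFFF.........  {a→[0, 5, 6]; b→[2]; c→[1, 3, 4]}
  6. append(a, 3)  ⇒  FFFFFFFFFF......  {a→[0, 5, 6, 7, 8, 9]; b→[2]; c→[1, 3, 4]}
  7. unlink(b)  ⇒  FF.FFFFFFF......  {a→[0, 5, 6, 7, 8, 9]; c→[1, 3, 4]}
  8. append(a, 3)  ⇒  FFFFFFFFFFFF....  {a→[0, 5, 6, 7, 8, 9, 2, 10, 11]; c→[1, 3, 4]}
  9. create(b)  ⇒  FFFFFFFFFFFFF...  {a→[0, 5, 6, 7, 8, 9, 2, 10, 11]; b→[12]; c→[1, 3, 4]}
  10. truncate(c, 2)  ⇒  FFFF.FFFFFFFF...  {a→[0, 5, 6, 7, 8, 9, 2, 10, 11]; b→[12]; c→[1, 3]}
  11. unlink(c)  ⇒  F.F..FFFFFFFF...  {a→[0, 5, 6, 7, 8, 9, 2, 10, 11]; b→[12]}
  12. append(a, 3)  ⇒  FFFFFFFFFFFFF...  {a→[0, 5, 6, 7, 8, 9, 2, 10, 11, 1, 3, 4]; b→[12]}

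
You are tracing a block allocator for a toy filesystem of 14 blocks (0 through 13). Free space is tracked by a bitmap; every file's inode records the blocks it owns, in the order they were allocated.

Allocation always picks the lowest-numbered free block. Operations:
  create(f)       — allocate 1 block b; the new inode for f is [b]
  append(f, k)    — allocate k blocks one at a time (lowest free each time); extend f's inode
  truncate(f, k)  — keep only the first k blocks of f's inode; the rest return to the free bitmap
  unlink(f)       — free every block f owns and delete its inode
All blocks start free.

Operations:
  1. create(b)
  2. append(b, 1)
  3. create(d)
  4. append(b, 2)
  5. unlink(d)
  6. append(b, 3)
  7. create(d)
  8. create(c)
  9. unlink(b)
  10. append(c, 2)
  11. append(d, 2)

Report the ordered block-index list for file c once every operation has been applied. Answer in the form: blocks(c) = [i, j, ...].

blocks(c) = [8, 0, 1]

[1] create(b) — b=0 (map F.............)
[2] append(b, 1) — b=0,1 (map FF............)
[3] create(d) — b=0,1 d=2 (map FFF...........)
[4] append(b, 2) — b=0,1,3,4 d=2 (map FFFFF.........)
[5] unlink(d) — b=0,1,3,4 (map FF.FF.........)
[6] append(b, 3) — b=0,1,3,4,2,5,6 (map FFFFFFF.......)
[7] create(d) — b=0,1,3,4,2,5,6 d=7 (map FFFFFFFF......)
[8] create(c) — b=0,1,3,4,2,5,6 c=8 d=7 (map FFFFFFFFF.....)
[9] unlink(b) — c=8 d=7 (map .......FF.....)
[10] append(c, 2) — c=8,0,1 d=7 (map FF.....FF.....)
[11] append(d, 2) — c=8,0,1 d=7,2,3 (map FFFF...FF.....)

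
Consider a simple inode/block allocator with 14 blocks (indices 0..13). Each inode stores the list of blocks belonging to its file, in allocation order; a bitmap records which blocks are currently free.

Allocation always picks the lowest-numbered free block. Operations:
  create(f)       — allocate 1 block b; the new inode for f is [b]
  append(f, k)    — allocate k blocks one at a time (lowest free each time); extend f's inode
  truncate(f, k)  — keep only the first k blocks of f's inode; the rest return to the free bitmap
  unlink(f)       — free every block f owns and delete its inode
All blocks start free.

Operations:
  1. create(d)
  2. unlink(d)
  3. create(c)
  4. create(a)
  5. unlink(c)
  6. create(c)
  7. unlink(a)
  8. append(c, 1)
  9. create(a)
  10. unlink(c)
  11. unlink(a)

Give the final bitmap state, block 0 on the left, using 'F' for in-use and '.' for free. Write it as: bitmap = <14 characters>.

  1. create(d)  ⇒  F.............  {d→[0]}
  2. unlink(d)  ⇒  ..............  {}
  3. create(c)  ⇒  F.............  {c→[0]}
  4. create(a)  ⇒  FF............  {a→[1]; c→[0]}
  5. unlink(c)  ⇒  .F............  {a→[1]}
  6. create(c)  ⇒  FF............  {a→[1]; c→[0]}
  7. unlink(a)  ⇒  F.............  {c→[0]}
  8. append(c, 1)  ⇒  FF............  {c→[0, 1]}
  9. create(a)  ⇒  FFF...........  {a→[2]; c→[0, 1]}
  10. unlink(c)  ⇒  ..F...........  {a→[2]}
  11. unlink(a)  ⇒  ..............  {}

bitmap = ..............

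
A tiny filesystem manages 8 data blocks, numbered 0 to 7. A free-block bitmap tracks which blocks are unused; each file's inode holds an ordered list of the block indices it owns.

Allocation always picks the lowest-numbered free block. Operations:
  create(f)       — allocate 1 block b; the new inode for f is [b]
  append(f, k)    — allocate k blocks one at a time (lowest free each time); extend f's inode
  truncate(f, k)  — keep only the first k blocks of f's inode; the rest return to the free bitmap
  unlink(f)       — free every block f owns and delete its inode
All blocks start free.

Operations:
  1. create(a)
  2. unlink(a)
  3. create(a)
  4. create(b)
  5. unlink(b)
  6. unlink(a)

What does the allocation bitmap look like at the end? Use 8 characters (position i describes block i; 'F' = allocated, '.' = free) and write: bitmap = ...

bitmap = ........

[1] create(a) — a=0 (map F.......)
[2] unlink(a) —  (map ........)
[3] create(a) — a=0 (map F.......)
[4] create(b) — a=0 b=1 (map FF......)
[5] unlink(b) — a=0 (map F.......)
[6] unlink(a) —  (map ........)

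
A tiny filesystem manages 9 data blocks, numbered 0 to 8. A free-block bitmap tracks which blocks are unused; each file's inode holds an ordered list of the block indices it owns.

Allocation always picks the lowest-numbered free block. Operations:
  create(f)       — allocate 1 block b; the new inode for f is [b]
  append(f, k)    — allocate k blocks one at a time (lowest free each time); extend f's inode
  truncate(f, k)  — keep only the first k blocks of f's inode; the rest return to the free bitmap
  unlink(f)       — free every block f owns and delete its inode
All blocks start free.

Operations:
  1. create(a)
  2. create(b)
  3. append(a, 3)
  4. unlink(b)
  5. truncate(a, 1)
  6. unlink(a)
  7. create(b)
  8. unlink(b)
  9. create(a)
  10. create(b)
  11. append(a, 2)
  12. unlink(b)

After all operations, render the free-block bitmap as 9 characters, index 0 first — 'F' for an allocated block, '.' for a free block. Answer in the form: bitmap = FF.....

create(a): bitmap=F........ | a=[0]
create(b): bitmap=FF....... | a=[0] b=[1]
append(a, 3): bitmap=FFFFF.... | a=[0, 2, 3, 4] b=[1]
unlink(b): bitmap=F.FFF.... | a=[0, 2, 3, 4]
truncate(a, 1): bitmap=F........ | a=[0]
unlink(a): bitmap=......... | 
create(b): bitmap=F........ | b=[0]
unlink(b): bitmap=......... | 
create(a): bitmap=F........ | a=[0]
create(b): bitmap=FF....... | a=[0] b=[1]
append(a, 2): bitmap=FFFF..... | a=[0, 2, 3] b=[1]
unlink(b): bitmap=F.FF..... | a=[0, 2, 3]

bitmap = F.FF.....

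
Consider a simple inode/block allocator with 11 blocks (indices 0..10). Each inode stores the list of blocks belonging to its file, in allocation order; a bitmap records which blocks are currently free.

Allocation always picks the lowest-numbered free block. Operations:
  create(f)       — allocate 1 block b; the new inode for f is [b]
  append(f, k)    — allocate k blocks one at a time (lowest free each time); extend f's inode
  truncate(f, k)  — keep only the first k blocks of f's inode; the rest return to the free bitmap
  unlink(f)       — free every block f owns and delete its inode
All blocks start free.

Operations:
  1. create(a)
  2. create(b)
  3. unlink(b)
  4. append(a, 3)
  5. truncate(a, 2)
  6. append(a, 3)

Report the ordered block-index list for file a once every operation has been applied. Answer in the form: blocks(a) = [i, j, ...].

  1. create(a)  ⇒  F..........  {a→[0]}
  2. create(b)  ⇒  FF.........  {a→[0]; b→[1]}
  3. unlink(b)  ⇒  F..........  {a→[0]}
  4. append(a, 3)  ⇒  FFFF.......  {a→[0, 1, 2, 3]}
  5. truncate(a, 2)  ⇒  FF.........  {a→[0, 1]}
  6. append(a, 3)  ⇒  FFFFF......  {a→[0, 1, 2, 3, 4]}

blocks(a) = [0, 1, 2, 3, 4]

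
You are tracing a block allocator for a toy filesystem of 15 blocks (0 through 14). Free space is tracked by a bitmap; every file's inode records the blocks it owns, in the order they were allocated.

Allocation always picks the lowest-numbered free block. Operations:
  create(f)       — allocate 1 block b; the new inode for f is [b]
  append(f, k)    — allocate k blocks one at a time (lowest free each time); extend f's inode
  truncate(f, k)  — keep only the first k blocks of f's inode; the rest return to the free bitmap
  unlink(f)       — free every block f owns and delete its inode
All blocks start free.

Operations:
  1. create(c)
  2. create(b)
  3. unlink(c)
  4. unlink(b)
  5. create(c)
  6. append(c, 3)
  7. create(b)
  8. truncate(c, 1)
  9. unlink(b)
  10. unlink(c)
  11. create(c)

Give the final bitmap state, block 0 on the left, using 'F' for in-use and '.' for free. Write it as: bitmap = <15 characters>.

bitmap = F..............

create(c): bitmap=F.............. | c=[0]
create(b): bitmap=FF............. | b=[1] c=[0]
unlink(c): bitmap=.F............. | b=[1]
unlink(b): bitmap=............... | 
create(c): bitmap=F.............. | c=[0]
append(c, 3): bitmap=FFFF........... | c=[0, 1, 2, 3]
create(b): bitmap=FFFFF.......... | b=[4] c=[0, 1, 2, 3]
truncate(c, 1): bitmap=F...F.......... | b=[4] c=[0]
unlink(b): bitmap=F.............. | c=[0]
unlink(c): bitmap=............... | 
create(c): bitmap=F.............. | c=[0]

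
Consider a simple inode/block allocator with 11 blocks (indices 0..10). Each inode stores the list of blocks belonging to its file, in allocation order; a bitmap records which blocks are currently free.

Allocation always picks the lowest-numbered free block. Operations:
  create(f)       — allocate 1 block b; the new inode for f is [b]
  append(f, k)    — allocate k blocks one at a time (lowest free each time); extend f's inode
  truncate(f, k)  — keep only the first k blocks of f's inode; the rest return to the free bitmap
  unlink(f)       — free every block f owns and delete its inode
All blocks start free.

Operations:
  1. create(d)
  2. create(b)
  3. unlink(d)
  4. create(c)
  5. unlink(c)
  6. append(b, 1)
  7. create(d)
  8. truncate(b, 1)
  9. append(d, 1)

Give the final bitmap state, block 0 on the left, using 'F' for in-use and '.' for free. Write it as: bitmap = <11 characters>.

bitmap = FFF........

after create(d) → d:[0]  free=[F..........]
after create(b) → b:[1], d:[0]  free=[FF.........]
after unlink(d) → b:[1]  free=[.F.........]
after create(c) → b:[1], c:[0]  free=[FF.........]
after unlink(c) → b:[1]  free=[.F.........]
after append(b, 1) → b:[1, 0]  free=[FF.........]
after create(d) → b:[1, 0], d:[2]  free=[FFF........]
after truncate(b, 1) → b:[1], d:[2]  free=[.FF........]
after append(d, 1) → b:[1], d:[2, 0]  free=[FFF........]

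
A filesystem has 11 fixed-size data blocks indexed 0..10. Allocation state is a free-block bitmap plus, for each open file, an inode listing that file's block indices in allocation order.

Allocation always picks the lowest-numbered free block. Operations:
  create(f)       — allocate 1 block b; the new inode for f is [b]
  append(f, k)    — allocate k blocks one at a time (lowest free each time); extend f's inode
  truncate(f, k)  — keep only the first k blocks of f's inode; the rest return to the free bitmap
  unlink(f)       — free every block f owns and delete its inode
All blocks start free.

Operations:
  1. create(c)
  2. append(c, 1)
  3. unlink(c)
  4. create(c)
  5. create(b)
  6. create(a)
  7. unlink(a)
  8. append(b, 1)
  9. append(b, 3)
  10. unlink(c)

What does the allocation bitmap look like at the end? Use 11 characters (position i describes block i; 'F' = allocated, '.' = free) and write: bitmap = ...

  1. create(c)  ⇒  F..........  {c→[0]}
  2. append(c, 1)  ⇒  FF.........  {c→[0, 1]}
  3. unlink(c)  ⇒  ...........  {}
  4. create(c)  ⇒  F..........  {c→[0]}
  5. create(b)  ⇒  FF.........  {b→[1]; c→[0]}
  6. create(a)  ⇒  FFF........  {a→[2]; b→[1]; c→[0]}
  7. unlink(a)  ⇒  FF.........  {b→[1]; c→[0]}
  8. append(b, 1)  ⇒  FFF........  {b→[1, 2]; c→[0]}
  9. append(b, 3)  ⇒  FFFFFF.....  {b→[1, 2, 3, 4, 5]; c→[0]}
  10. unlink(c)  ⇒  .FFFFF.....  {b→[1, 2, 3, 4, 5]}

bitmap = .FFFFF.....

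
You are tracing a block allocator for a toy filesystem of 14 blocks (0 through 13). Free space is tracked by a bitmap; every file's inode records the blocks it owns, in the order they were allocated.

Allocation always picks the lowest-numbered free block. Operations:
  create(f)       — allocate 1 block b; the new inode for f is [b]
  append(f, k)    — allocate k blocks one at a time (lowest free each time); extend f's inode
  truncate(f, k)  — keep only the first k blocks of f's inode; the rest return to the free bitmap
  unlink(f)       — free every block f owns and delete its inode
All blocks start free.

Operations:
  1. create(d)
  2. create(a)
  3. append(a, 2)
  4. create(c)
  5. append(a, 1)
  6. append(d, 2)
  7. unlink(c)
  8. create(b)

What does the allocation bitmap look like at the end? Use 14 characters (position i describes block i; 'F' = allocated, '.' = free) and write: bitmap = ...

bitmap = FFFFFFFF......

  1. create(d)  ⇒  F.............  {d→[0]}
  2. create(a)  ⇒  FF............  {a→[1]; d→[0]}
  3. append(a, 2)  ⇒  FFFF..........  {a→[1, 2, 3]; d→[0]}
  4. create(c)  ⇒  FFFFF.........  {a→[1, 2, 3]; c→[4]; d→[0]}
  5. append(a, 1)  ⇒  FFFFFF........  {a→[1, 2, 3, 5]; c→[4]; d→[0]}
  6. append(d, 2)  ⇒  FFFFFFFF......  {a→[1, 2, 3, 5]; c→[4]; d→[0, 6, 7]}
  7. unlink(c)  ⇒  FFFF.FFF......  {a→[1, 2, 3, 5]; d→[0, 6, 7]}
  8. create(b)  ⇒  FFFFFFFF......  {a→[1, 2, 3, 5]; b→[4]; d→[0, 6, 7]}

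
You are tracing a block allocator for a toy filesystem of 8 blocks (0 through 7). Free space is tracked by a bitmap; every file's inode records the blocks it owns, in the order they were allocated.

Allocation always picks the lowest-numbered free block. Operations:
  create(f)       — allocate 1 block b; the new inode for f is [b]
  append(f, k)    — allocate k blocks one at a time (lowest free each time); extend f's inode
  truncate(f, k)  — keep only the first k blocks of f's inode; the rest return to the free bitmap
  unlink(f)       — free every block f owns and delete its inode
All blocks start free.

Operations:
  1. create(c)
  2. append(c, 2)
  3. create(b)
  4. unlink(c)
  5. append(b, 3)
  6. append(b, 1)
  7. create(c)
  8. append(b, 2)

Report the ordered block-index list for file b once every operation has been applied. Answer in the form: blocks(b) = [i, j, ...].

blocks(b) = [3, 0, 1, 2, 4, 6, 7]

create(c): bitmap=F....... | c=[0]
append(c, 2): bitmap=FFF..... | c=[0, 1, 2]
create(b): bitmap=FFFF.... | b=[3] c=[0, 1, 2]
unlink(c): bitmap=...F.... | b=[3]
append(b, 3): bitmap=FFFF.... | b=[3, 0, 1, 2]
append(b, 1): bitmap=FFFFF... | b=[3, 0, 1, 2, 4]
create(c): bitmap=FFFFFF.. | b=[3, 0, 1, 2, 4] c=[5]
append(b, 2): bitmap=FFFFFFFF | b=[3, 0, 1, 2, 4, 6, 7] c=[5]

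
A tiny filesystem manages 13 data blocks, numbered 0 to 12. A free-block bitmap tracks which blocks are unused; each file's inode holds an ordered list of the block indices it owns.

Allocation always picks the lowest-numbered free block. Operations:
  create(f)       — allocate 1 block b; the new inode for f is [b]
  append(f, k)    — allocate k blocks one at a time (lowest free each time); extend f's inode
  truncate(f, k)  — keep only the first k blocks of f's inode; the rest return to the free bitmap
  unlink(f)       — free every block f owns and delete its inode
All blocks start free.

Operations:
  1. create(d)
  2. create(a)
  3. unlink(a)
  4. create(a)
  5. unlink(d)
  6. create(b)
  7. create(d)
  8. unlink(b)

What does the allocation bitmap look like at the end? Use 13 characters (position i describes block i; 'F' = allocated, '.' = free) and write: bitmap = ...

bitmap = .FF..........

after create(d) → d:[0]  free=[F............]
after create(a) → a:[1], d:[0]  free=[FF...........]
after unlink(a) → d:[0]  free=[F............]
after create(a) → a:[1], d:[0]  free=[FF...........]
after unlink(d) → a:[1]  free=[.F...........]
after create(b) → a:[1], b:[0]  free=[FF...........]
after create(d) → a:[1], b:[0], d:[2]  free=[FFF..........]
after unlink(b) → a:[1], d:[2]  free=[.FF..........]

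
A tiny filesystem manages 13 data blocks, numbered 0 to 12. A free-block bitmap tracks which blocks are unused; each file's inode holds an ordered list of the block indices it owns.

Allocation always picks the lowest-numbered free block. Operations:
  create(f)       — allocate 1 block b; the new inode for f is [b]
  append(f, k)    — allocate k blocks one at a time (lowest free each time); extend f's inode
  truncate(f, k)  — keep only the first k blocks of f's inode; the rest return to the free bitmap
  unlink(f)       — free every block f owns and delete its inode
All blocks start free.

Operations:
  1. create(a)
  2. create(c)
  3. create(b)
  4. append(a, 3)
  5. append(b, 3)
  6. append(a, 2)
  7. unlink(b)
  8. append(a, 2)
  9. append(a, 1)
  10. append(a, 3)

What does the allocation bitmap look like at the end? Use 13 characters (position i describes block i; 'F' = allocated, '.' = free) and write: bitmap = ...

[1] create(a) — a=0 (map F............)
[2] create(c) — a=0 c=1 (map FF...........)
[3] create(b) — a=0 b=2 c=1 (map FFF..........)
[4] append(a, 3) — a=0,3,4,5 b=2 c=1 (map FFFFFF.......)
[5] append(b, 3) — a=0,3,4,5 b=2,6,7,8 c=1 (map FFFFFFFFF....)
[6] append(a, 2) — a=0,3,4,5,9,10 b=2,6,7,8 c=1 (map FFFFFFFFFFF..)
[7] unlink(b) — a=0,3,4,5,9,10 c=1 (map FF.FFF...FF..)
[8] append(a, 2) — a=0,3,4,5,9,10,2,6 c=1 (map FFFFFFF..FF..)
[9] append(a, 1) — a=0,3,4,5,9,10,2,6,7 c=1 (map FFFFFFFF.FF..)
[10] append(a, 3) — a=0,3,4,5,9,10,2,6,7,8,11,12 c=1 (map FFFFFFFFFFFFF)

bitmap = FFFFFFFFFFFFF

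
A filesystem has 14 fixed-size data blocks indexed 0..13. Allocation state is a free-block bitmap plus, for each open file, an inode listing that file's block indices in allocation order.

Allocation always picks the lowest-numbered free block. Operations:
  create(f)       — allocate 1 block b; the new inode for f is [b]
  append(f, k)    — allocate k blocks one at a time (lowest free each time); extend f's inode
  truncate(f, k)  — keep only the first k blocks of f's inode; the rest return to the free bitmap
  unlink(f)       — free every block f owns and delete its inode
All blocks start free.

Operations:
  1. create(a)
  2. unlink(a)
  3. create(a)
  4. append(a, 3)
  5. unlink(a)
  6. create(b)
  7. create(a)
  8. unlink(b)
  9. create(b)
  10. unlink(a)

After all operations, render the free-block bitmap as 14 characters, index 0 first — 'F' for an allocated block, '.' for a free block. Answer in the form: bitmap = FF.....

bitmap = F.............

  1. create(a)  ⇒  F.............  {a→[0]}
  2. unlink(a)  ⇒  ..............  {}
  3. create(a)  ⇒  F.............  {a→[0]}
  4. append(a, 3)  ⇒  FFFF..........  {a→[0, 1, 2, 3]}
  5. unlink(a)  ⇒  ..............  {}
  6. create(b)  ⇒  F.............  {b→[0]}
  7. create(a)  ⇒  FF............  {a→[1]; b→[0]}
  8. unlink(b)  ⇒  .F............  {a→[1]}
  9. create(b)  ⇒  FF............  {a→[1]; b→[0]}
  10. unlink(a)  ⇒  F.............  {b→[0]}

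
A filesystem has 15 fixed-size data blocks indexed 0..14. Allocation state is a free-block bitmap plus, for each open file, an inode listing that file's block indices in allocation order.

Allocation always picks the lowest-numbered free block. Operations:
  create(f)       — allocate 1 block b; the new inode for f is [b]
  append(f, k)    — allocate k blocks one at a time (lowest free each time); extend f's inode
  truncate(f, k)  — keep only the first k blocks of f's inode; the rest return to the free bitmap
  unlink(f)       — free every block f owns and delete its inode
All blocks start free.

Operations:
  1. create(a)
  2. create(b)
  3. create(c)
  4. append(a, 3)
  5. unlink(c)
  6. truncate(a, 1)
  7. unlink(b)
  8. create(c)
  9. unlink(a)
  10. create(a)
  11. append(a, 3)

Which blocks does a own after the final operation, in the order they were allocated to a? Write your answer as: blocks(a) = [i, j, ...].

after create(a) → a:[0]  free=[F..............]
after create(b) → a:[0], b:[1]  free=[FF.............]
after create(c) → a:[0], b:[1], c:[2]  free=[FFF............]
after append(a, 3) → a:[0, 3, 4, 5], b:[1], c:[2]  free=[FFFFFF.........]
after unlink(c) → a:[0, 3, 4, 5], b:[1]  free=[FF.FFF.........]
after truncate(a, 1) → a:[0], b:[1]  free=[FF.............]
after unlink(b) → a:[0]  free=[F..............]
after create(c) → a:[0], c:[1]  free=[FF.............]
after unlink(a) → c:[1]  free=[.F.............]
after create(a) → a:[0], c:[1]  free=[FF.............]
after append(a, 3) → a:[0, 2, 3, 4], c:[1]  free=[FFFFF..........]

blocks(a) = [0, 2, 3, 4]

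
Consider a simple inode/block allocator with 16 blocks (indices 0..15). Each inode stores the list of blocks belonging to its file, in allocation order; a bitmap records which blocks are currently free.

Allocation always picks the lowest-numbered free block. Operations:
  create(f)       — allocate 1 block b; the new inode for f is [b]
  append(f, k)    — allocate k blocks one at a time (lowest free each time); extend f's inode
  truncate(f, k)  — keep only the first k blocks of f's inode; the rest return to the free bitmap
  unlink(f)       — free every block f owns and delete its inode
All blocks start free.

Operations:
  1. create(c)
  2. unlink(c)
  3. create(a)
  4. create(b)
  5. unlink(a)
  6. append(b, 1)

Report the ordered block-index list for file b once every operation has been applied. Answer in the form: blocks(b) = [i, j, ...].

[1] create(c) — c=0 (map F...............)
[2] unlink(c) —  (map ................)
[3] create(a) — a=0 (map F...............)
[4] create(b) — a=0 b=1 (map FF..............)
[5] unlink(a) — b=1 (map .F..............)
[6] append(b, 1) — b=1,0 (map FF..............)

blocks(b) = [1, 0]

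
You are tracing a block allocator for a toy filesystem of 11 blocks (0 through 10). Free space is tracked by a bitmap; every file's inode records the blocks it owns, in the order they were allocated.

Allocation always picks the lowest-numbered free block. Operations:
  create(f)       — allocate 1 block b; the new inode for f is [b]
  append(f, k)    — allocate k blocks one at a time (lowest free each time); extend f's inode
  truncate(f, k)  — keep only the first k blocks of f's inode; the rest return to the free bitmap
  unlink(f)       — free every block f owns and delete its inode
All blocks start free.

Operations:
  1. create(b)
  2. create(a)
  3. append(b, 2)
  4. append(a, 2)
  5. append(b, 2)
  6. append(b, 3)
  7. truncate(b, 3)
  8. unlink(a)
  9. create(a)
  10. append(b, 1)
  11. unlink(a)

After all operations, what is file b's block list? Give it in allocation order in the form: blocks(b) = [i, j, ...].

blocks(b) = [0, 2, 3, 4]

after create(b) → b:[0]  free=[F..........]
after create(a) → a:[1], b:[0]  free=[FF.........]
after append(b, 2) → a:[1], b:[0, 2, 3]  free=[FFFF.......]
after append(a, 2) → a:[1, 4, 5], b:[0, 2, 3]  free=[FFFFFF.....]
after append(b, 2) → a:[1, 4, 5], b:[0, 2, 3, 6, 7]  free=[FFFFFFFF...]
after append(b, 3) → a:[1, 4, 5], b:[0, 2, 3, 6, 7, 8, 9, 10]  free=[FFFFFFFFFFF]
after truncate(b, 3) → a:[1, 4, 5], b:[0, 2, 3]  free=[FFFFFF.....]
after unlink(a) → b:[0, 2, 3]  free=[F.FF.......]
after create(a) → a:[1], b:[0, 2, 3]  free=[FFFF.......]
after append(b, 1) → a:[1], b:[0, 2, 3, 4]  free=[FFFFF......]
after unlink(a) → b:[0, 2, 3, 4]  free=[F.FFF......]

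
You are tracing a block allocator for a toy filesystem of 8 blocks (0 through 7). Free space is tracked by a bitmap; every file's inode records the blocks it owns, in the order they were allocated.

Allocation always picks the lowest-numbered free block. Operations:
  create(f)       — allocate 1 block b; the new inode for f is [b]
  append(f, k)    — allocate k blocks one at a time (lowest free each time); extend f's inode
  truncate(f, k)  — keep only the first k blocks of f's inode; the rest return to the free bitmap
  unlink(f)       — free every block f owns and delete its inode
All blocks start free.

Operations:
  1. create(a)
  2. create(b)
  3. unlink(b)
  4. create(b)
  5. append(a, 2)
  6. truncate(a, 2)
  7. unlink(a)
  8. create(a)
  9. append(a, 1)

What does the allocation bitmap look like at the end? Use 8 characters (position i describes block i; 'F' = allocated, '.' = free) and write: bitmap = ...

bitmap = FFF.....

after create(a) → a:[0]  free=[F.......]
after create(b) → a:[0], b:[1]  free=[FF......]
after unlink(b) → a:[0]  free=[F.......]
after create(b) → a:[0], b:[1]  free=[FF......]
after append(a, 2) → a:[0, 2, 3], b:[1]  free=[FFFF....]
after truncate(a, 2) → a:[0, 2], b:[1]  free=[FFF.....]
after unlink(a) → b:[1]  free=[.F......]
after create(a) → a:[0], b:[1]  free=[FF......]
after append(a, 1) → a:[0, 2], b:[1]  free=[FFF.....]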